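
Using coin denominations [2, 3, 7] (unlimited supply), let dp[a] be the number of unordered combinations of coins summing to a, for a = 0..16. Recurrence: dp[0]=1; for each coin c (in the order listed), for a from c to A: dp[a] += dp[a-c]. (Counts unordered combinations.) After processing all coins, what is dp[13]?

after  coin     0     1     2     3     4     5     6     7     8     9    10    11    12    13    14    15    16
          2     1     0     1     0     1     0     1     0     1     0     1     0     1     0     1     0     1
          3     1     0     1     1     1     1     2     1     2     2     2     2     3     2     3     3     3
          7     1     0     1     1     1     1     2     2     2     3     3     3     4     4     5     5     6

4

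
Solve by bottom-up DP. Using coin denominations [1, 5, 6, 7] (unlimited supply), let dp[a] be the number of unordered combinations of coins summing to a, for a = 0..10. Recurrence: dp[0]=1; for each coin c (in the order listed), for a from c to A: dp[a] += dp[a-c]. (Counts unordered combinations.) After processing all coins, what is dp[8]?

after  coin     0     1     2     3     4     5     6     7     8     9    10
          1     1     1     1     1     1     1     1     1     1     1     1
          5     1     1     1     1     1     2     2     2     2     2     3
          6     1     1     1     1     1     2     3     3     3     3     4
          7     1     1     1     1     1     2     3     4     4     4     5

4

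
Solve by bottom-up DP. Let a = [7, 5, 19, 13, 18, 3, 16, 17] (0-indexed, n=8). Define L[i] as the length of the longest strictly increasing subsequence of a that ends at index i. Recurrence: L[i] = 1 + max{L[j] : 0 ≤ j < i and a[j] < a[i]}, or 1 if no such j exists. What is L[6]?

   i    0    1    2    3    4    5    6    7
a[i]    7    5   19   13   18    3   16   17
L[i]    1    1    2    2    3    1    3    4

3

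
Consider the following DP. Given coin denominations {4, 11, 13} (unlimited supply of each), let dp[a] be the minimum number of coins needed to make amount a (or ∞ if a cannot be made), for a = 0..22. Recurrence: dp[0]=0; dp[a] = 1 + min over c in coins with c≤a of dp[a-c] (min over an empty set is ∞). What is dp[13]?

 a  0  1  2  3  4  5  6  7  8  9 10 11 12 13 14 15 16 17 18 19 20 21 22
dp  0  -  -  -  1  -  -  -  2  -  -  1  3  1  -  2  4  2  -  3  5  3  2
(- denotes ∞ / unreachable)

1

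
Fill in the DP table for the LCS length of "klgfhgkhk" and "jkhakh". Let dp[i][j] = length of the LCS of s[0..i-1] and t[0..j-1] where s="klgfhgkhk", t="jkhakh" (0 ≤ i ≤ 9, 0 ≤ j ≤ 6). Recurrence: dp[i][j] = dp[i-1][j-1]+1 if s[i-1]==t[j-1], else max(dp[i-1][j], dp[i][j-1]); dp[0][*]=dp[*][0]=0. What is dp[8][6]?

   ''  j  k  h  a  k  h
''  0  0  0  0  0  0  0
 k  0  0  1  1  1  1  1
 l  0  0  1  1  1  1  1
 g  0  0  1  1  1  1  1
 f  0  0  1  1  1  1  1
 h  0  0  1  2  2  2  2
 g  0  0  1  2  2  2  2
 k  0  0  1  2  2  3  3
 h  0  0  1  2  2  3  4
 k  0  0  1  2  2  3  4

4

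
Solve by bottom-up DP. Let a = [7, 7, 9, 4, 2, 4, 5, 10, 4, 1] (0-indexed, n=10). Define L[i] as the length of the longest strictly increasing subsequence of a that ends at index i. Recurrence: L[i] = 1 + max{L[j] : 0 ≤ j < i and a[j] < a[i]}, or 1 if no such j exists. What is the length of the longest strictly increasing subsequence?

4

   i    0    1    2    3    4    5    6    7    8    9
a[i]    7    7    9    4    2    4    5   10    4    1
L[i]    1    1    2    1    1    2    3    4    2    1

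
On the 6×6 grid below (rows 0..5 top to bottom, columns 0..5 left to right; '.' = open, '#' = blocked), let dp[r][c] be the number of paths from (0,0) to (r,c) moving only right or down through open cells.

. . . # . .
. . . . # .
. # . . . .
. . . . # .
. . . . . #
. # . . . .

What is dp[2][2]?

r\c   0   1   2   3   4   5
  0   1   1   1   0   0   0
  1   1   2   3   3   0   0
  2   1   0   3   6   6   6
  3   1   1   4  10   0   6
  4   1   2   6  16  16   0
  5   1   0   6  22  38  38

3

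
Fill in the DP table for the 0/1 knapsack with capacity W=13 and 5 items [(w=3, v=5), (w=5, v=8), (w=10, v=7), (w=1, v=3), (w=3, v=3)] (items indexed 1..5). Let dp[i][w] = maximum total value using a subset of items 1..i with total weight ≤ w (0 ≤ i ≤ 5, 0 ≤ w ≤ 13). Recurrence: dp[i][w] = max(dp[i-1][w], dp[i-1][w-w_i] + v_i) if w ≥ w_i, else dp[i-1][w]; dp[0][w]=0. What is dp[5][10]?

i\w   0   1   2   3   4   5   6   7   8   9  10  11  12  13
  0   0   0   0   0   0   0   0   0   0   0   0   0   0   0
  1   0   0   0   5   5   5   5   5   5   5   5   5   5   5
  2   0   0   0   5   5   8   8   8  13  13  13  13  13  13
  3   0   0   0   5   5   8   8   8  13  13  13  13  13  13
  4   0   3   3   5   8   8  11  11  13  16  16  16  16  16
  5   0   3   3   5   8   8  11  11  13  16  16  16  19  19

16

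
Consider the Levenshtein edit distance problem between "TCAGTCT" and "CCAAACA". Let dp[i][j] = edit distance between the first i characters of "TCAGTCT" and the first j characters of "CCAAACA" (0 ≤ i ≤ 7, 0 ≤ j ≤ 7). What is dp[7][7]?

4

   ''  C  C  A  A  A  C  A
''  0  1  2  3  4  5  6  7
 T  1  1  2  3  4  5  6  7
 C  2  1  1  2  3  4  5  6
 A  3  2  2  1  2  3  4  5
 G  4  3  3  2  2  3  4  5
 T  5  4  4  3  3  3  4  5
 C  6  5  4  4  4  4  3  4
 T  7  6  5  5  5  5  4  4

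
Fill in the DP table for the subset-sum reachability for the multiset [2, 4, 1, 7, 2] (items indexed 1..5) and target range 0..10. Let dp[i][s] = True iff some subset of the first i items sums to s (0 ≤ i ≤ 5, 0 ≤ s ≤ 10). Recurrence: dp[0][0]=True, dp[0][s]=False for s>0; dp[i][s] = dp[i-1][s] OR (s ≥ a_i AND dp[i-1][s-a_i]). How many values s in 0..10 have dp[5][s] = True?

11

i\s   0   1   2   3   4   5   6   7   8   9  10
  0   T   F   F   F   F   F   F   F   F   F   F
  1   T   F   T   F   F   F   F   F   F   F   F
  2   T   F   T   F   T   F   T   F   F   F   F
  3   T   T   T   T   T   T   T   T   F   F   F
  4   T   T   T   T   T   T   T   T   T   T   T
  5   T   T   T   T   T   T   T   T   T   T   T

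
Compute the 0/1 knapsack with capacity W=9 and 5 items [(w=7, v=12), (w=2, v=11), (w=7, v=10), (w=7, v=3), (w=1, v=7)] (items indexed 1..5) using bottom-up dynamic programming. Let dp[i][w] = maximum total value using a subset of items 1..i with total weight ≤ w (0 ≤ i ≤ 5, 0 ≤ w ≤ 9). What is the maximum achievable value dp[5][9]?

i\w   0   1   2   3   4   5   6   7   8   9
  0   0   0   0   0   0   0   0   0   0   0
  1   0   0   0   0   0   0   0  12  12  12
  2   0   0  11  11  11  11  11  12  12  23
  3   0   0  11  11  11  11  11  12  12  23
  4   0   0  11  11  11  11  11  12  12  23
  5   0   7  11  18  18  18  18  18  19  23

23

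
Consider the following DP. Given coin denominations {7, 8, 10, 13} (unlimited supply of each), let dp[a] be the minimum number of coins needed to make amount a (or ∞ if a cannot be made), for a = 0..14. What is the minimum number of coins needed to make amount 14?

2

 a  0  1  2  3  4  5  6  7  8  9 10 11 12 13 14
dp  0  -  -  -  -  -  -  1  1  -  1  -  -  1  2
(- denotes ∞ / unreachable)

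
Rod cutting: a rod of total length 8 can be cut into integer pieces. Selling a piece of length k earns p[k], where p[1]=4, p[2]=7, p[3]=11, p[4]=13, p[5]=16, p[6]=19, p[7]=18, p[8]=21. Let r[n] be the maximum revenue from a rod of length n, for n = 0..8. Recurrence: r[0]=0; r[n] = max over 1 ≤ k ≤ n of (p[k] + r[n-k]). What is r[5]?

   n    0    1    2    3    4    5    6    7    8
r[n]    0    4    8   12   16   20   24   28   32

20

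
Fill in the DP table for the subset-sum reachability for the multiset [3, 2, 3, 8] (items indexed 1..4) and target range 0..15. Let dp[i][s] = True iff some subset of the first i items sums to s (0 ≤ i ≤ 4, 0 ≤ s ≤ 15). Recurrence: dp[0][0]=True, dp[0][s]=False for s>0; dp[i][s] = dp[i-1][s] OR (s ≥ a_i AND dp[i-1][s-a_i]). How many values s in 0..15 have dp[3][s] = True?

6

i\s   0   1   2   3   4   5   6   7   8   9  10  11  12  13  14  15
  0   T   F   F   F   F   F   F   F   F   F   F   F   F   F   F   F
  1   T   F   F   T   F   F   F   F   F   F   F   F   F   F   F   F
  2   T   F   T   T   F   T   F   F   F   F   F   F   F   F   F   F
  3   T   F   T   T   F   T   T   F   T   F   F   F   F   F   F   F
  4   T   F   T   T   F   T   T   F   T   F   T   T   F   T   T   F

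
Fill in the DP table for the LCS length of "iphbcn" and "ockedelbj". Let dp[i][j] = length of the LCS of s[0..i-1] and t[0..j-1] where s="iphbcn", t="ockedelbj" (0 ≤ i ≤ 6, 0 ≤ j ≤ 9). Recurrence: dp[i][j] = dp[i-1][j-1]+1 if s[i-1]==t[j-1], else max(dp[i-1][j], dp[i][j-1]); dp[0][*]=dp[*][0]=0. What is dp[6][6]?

1

   ''  o  c  k  e  d  e  l  b  j
''  0  0  0  0  0  0  0  0  0  0
 i  0  0  0  0  0  0  0  0  0  0
 p  0  0  0  0  0  0  0  0  0  0
 h  0  0  0  0  0  0  0  0  0  0
 b  0  0  0  0  0  0  0  0  1  1
 c  0  0  1  1  1  1  1  1  1  1
 n  0  0  1  1  1  1  1  1  1  1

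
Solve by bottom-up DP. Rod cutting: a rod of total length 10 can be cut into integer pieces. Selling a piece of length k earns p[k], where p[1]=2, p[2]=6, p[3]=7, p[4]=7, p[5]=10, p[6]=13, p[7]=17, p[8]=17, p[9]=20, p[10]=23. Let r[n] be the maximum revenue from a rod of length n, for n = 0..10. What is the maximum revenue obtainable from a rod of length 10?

   n    0    1    2    3    4    5    6    7    8    9   10
r[n]    0    2    6    8   12   14   18   20   24   26   30

30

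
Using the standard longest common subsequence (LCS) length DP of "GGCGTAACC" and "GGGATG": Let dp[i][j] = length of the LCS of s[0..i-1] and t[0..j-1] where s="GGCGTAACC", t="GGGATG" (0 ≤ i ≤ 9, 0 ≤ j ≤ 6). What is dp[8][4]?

4

   ''  G  G  G  A  T  G
''  0  0  0  0  0  0  0
 G  0  1  1  1  1  1  1
 G  0  1  2  2  2  2  2
 C  0  1  2  2  2  2  2
 G  0  1  2  3  3  3  3
 T  0  1  2  3  3  4  4
 A  0  1  2  3  4  4  4
 A  0  1  2  3  4  4  4
 C  0  1  2  3  4  4  4
 C  0  1  2  3  4  4  4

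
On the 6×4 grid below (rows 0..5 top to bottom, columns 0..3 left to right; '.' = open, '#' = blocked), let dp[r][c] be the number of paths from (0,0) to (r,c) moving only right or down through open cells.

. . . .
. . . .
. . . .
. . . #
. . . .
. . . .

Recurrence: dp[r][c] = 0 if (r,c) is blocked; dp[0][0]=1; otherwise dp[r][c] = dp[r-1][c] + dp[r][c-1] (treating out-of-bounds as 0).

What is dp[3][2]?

r\c   0   1   2   3
  0   1   1   1   1
  1   1   2   3   4
  2   1   3   6  10
  3   1   4  10   0
  4   1   5  15  15
  5   1   6  21  36

10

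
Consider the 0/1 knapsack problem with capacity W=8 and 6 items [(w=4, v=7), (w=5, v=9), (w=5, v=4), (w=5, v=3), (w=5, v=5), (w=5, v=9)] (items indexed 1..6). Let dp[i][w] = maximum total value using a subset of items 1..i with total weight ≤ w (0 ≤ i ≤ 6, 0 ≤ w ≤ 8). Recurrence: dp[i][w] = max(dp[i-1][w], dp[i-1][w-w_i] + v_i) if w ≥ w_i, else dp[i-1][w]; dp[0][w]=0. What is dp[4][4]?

7

i\w   0   1   2   3   4   5   6   7   8
  0   0   0   0   0   0   0   0   0   0
  1   0   0   0   0   7   7   7   7   7
  2   0   0   0   0   7   9   9   9   9
  3   0   0   0   0   7   9   9   9   9
  4   0   0   0   0   7   9   9   9   9
  5   0   0   0   0   7   9   9   9   9
  6   0   0   0   0   7   9   9   9   9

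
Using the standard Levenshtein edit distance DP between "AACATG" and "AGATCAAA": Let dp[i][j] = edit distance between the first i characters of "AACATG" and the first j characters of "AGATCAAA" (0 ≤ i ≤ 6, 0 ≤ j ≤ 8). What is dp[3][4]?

2

   ''  A  G  A  T  C  A  A  A
''  0  1  2  3  4  5  6  7  8
 A  1  0  1  2  3  4  5  6  7
 A  2  1  1  1  2  3  4  5  6
 C  3  2  2  2  2  2  3  4  5
 A  4  3  3  2  3  3  2  3  4
 T  5  4  4  3  2  3  3  3  4
 G  6  5  4  4  3  3  4  4  4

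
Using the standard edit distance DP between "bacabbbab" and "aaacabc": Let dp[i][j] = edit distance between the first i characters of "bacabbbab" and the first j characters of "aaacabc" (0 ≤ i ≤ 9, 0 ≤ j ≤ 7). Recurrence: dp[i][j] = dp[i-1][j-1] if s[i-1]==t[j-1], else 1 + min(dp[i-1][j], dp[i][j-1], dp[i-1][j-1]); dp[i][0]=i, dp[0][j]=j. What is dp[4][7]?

4

   ''  a  a  a  c  a  b  c
''  0  1  2  3  4  5  6  7
 b  1  1  2  3  4  5  5  6
 a  2  1  1  2  3  4  5  6
 c  3  2  2  2  2  3  4  5
 a  4  3  2  2  3  2  3  4
 b  5  4  3  3  3  3  2  3
 b  6  5  4  4  4  4  3  3
 b  7  6  5  5  5  5  4  4
 a  8  7  6  5  6  5  5  5
 b  9  8  7  6  6  6  5  6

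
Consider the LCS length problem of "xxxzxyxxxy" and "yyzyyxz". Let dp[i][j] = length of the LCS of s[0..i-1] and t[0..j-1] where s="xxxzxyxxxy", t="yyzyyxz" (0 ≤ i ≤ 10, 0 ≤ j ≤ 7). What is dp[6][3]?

1

   ''  y  y  z  y  y  x  z
''  0  0  0  0  0  0  0  0
 x  0  0  0  0  0  0  1  1
 x  0  0  0  0  0  0  1  1
 x  0  0  0  0  0  0  1  1
 z  0  0  0  1  1  1  1  2
 x  0  0  0  1  1  1  2  2
 y  0  1  1  1  2  2  2  2
 x  0  1  1  1  2  2  3  3
 x  0  1  1  1  2  2  3  3
 x  0  1  1  1  2  2  3  3
 y  0  1  2  2  2  3  3  3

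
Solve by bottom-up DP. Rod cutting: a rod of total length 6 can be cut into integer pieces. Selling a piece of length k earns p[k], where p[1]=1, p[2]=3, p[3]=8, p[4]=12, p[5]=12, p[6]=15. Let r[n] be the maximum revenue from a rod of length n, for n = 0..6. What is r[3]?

   n    0    1    2    3    4    5    6
r[n]    0    1    3    8   12   13   16

8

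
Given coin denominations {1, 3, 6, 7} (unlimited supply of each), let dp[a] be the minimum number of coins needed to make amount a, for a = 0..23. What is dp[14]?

2

 a  0  1  2  3  4  5  6  7  8  9 10 11 12 13 14 15 16 17 18 19 20 21 22 23
dp  0  1  2  1  2  3  1  1  2  2  2  3  2  2  2  3  3  3  3  3  3  3  4  4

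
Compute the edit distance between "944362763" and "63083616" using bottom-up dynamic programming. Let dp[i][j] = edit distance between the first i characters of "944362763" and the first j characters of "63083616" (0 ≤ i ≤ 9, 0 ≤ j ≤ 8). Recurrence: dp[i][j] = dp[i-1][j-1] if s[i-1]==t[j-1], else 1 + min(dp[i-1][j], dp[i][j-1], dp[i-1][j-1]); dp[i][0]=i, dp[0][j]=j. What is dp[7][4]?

6

   ''  6  3  0  8  3  6  1  6
''  0  1  2  3  4  5  6  7  8
 9  1  1  2  3  4  5  6  7  8
 4  2  2  2  3  4  5  6  7  8
 4  3  3  3  3  4  5  6  7  8
 3  4  4  3  4  4  4  5  6  7
 6  5  4  4  4  5  5  4  5  6
 2  6  5  5  5  5  6  5  5  6
 7  7  6  6  6  6  6  6  6  6
 6  8  7  7  7  7  7  6  7  6
 3  9  8  7  8  8  7  7  7  7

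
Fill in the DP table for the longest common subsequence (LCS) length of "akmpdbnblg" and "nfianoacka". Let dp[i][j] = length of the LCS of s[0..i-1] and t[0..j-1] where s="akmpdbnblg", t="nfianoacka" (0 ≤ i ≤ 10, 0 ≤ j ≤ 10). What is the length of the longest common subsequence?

   ''  n  f  i  a  n  o  a  c  k  a
''  0  0  0  0  0  0  0  0  0  0  0
 a  0  0  0  0  1  1  1  1  1  1  1
 k  0  0  0  0  1  1  1  1  1  2  2
 m  0  0  0  0  1  1  1  1  1  2  2
 p  0  0  0  0  1  1  1  1  1  2  2
 d  0  0  0  0  1  1  1  1  1  2  2
 b  0  0  0  0  1  1  1  1  1  2  2
 n  0  1  1  1  1  2  2  2  2  2  2
 b  0  1  1  1  1  2  2  2  2  2  2
 l  0  1  1  1  1  2  2  2  2  2  2
 g  0  1  1  1  1  2  2  2  2  2  2

2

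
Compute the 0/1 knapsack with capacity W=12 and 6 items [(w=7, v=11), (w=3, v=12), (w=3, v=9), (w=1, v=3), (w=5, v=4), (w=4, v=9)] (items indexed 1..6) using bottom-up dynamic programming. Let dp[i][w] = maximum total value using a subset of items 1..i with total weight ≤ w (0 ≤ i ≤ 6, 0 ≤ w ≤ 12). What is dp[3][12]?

i\w   0   1   2   3   4   5   6   7   8   9  10  11  12
  0   0   0   0   0   0   0   0   0   0   0   0   0   0
  1   0   0   0   0   0   0   0  11  11  11  11  11  11
  2   0   0   0  12  12  12  12  12  12  12  23  23  23
  3   0   0   0  12  12  12  21  21  21  21  23  23  23
  4   0   3   3  12  15  15  21  24  24  24  24  26  26
  5   0   3   3  12  15  15  21  24  24  24  24  26  28
  6   0   3   3  12  15  15  21  24  24  24  30  33  33

23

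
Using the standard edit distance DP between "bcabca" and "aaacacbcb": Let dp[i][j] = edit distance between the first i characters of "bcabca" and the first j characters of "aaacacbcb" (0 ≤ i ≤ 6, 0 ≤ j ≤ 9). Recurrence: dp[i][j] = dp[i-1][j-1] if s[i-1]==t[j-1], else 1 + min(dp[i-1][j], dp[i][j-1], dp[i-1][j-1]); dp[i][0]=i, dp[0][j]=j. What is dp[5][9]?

   ''  a  a  a  c  a  c  b  c  b
''  0  1  2  3  4  5  6  7  8  9
 b  1  1  2  3  4  5  6  6  7  8
 c  2  2  2  3  3  4  5  6  6  7
 a  3  2  2  2  3  3  4  5  6  7
 b  4  3  3  3  3  4  4  4  5  6
 c  5  4  4  4  3  4  4  5  4  5
 a  6  5  4  4  4  3  4  5  5  5

5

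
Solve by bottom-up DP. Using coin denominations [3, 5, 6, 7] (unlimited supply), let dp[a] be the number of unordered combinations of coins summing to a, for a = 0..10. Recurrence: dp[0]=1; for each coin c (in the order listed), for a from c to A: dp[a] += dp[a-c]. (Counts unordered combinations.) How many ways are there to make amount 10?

2

after  coin     0     1     2     3     4     5     6     7     8     9    10
          3     1     0     0     1     0     0     1     0     0     1     0
          5     1     0     0     1     0     1     1     0     1     1     1
          6     1     0     0     1     0     1     2     0     1     2     1
          7     1     0     0     1     0     1     2     1     1     2     2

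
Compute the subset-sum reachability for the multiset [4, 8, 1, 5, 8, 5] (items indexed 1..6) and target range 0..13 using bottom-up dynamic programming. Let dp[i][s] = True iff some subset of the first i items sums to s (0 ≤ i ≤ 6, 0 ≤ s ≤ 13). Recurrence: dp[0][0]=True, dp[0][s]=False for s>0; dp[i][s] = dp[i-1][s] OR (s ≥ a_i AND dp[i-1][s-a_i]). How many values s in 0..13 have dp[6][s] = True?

i\s   0   1   2   3   4   5   6   7   8   9  10  11  12  13
  0   T   F   F   F   F   F   F   F   F   F   F   F   F   F
  1   T   F   F   F   T   F   F   F   F   F   F   F   F   F
  2   T   F   F   F   T   F   F   F   T   F   F   F   T   F
  3   T   T   F   F   T   T   F   F   T   T   F   F   T   T
  4   T   T   F   F   T   T   T   F   T   T   T   F   T   T
  5   T   T   F   F   T   T   T   F   T   T   T   F   T   T
  6   T   T   F   F   T   T   T   F   T   T   T   T   T   T

11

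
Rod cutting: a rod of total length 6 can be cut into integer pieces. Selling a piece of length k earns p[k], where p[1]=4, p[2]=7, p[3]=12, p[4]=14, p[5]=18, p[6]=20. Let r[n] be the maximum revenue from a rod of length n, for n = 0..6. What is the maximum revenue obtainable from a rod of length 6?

   n    0    1    2    3    4    5    6
r[n]    0    4    8   12   16   20   24

24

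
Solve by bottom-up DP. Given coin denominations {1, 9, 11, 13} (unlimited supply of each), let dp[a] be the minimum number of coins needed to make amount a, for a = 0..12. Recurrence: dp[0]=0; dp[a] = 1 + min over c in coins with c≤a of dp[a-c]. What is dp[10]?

 a  0  1  2  3  4  5  6  7  8  9 10 11 12
dp  0  1  2  3  4  5  6  7  8  1  2  1  2

2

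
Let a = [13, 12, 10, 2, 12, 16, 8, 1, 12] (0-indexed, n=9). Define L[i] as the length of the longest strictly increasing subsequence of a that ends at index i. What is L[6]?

   i    0    1    2    3    4    5    6    7    8
a[i]   13   12   10    2   12   16    8    1   12
L[i]    1    1    1    1    2    3    2    1    3

2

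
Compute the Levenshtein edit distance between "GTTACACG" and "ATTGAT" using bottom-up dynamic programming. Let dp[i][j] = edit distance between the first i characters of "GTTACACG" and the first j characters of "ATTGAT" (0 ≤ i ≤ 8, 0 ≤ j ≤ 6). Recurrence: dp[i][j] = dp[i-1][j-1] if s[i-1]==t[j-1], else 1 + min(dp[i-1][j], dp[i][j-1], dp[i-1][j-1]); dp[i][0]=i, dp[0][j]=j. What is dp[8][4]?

   ''  A  T  T  G  A  T
''  0  1  2  3  4  5  6
 G  1  1  2  3  3  4  5
 T  2  2  1  2  3  4  4
 T  3  3  2  1  2  3  4
 A  4  3  3  2  2  2  3
 C  5  4  4  3  3  3  3
 A  6  5  5  4  4  3  4
 C  7  6  6  5  5  4  4
 G  8  7  7  6  5  5  5

5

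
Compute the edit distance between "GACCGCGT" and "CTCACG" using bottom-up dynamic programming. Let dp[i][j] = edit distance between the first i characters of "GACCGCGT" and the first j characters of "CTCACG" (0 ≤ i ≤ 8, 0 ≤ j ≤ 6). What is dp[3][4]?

   ''  C  T  C  A  C  G
''  0  1  2  3  4  5  6
 G  1  1  2  3  4  5  5
 A  2  2  2  3  3  4  5
 C  3  2  3  2  3  3  4
 C  4  3  3  3  3  3  4
 G  5  4  4  4  4  4  3
 C  6  5  5  4  5  4  4
 G  7  6  6  5  5  5  4
 T  8  7  6  6  6  6  5

3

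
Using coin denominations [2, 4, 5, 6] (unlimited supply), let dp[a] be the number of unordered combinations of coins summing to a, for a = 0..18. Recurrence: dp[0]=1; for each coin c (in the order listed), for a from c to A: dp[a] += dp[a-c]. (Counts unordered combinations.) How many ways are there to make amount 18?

16

after  coin     0     1     2     3     4     5     6     7     8     9    10    11    12    13    14    15    16    17    18
          2     1     0     1     0     1     0     1     0     1     0     1     0     1     0     1     0     1     0     1
          4     1     0     1     0     2     0     2     0     3     0     3     0     4     0     4     0     5     0     5
          5     1     0     1     0     2     1     2     1     3     2     4     2     5     3     6     4     7     5     8
          6     1     0     1     0     2     1     3     1     4     2     6     3     8     4    10     6    13     8    16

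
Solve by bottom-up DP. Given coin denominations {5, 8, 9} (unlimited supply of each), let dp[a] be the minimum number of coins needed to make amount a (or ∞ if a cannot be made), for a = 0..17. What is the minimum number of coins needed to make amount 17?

 a  0  1  2  3  4  5  6  7  8  9 10 11 12 13 14 15 16 17
dp  0  -  -  -  -  1  -  -  1  1  2  -  -  2  2  3  2  2
(- denotes ∞ / unreachable)

2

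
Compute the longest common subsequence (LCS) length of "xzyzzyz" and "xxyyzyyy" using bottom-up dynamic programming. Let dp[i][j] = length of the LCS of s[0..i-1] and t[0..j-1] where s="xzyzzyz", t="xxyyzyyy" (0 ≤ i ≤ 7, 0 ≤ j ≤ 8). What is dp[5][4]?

   ''  x  x  y  y  z  y  y  y
''  0  0  0  0  0  0  0  0  0
 x  0  1  1  1  1  1  1  1  1
 z  0  1  1  1  1  2  2  2  2
 y  0  1  1  2  2  2  3  3  3
 z  0  1  1  2  2  3  3  3  3
 z  0  1  1  2  2  3  3  3  3
 y  0  1  1  2  3  3  4  4  4
 z  0  1  1  2  3  4  4  4  4

2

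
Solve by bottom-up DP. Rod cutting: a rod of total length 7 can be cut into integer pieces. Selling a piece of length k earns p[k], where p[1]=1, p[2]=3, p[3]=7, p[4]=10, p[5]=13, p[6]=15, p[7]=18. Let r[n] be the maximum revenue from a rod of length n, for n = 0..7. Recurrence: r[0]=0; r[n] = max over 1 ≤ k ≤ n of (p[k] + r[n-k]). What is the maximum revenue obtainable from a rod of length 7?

   n    0    1    2    3    4    5    6    7
r[n]    0    1    3    7   10   13   15   18

18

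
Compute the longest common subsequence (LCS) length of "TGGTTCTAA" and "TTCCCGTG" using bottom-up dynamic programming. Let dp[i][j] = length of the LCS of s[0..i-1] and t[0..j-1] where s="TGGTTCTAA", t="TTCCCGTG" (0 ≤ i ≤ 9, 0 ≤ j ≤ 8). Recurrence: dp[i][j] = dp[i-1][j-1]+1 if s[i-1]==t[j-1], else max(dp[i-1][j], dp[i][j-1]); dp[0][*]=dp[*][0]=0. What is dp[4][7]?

3

   ''  T  T  C  C  C  G  T  G
''  0  0  0  0  0  0  0  0  0
 T  0  1  1  1  1  1  1  1  1
 G  0  1  1  1  1  1  2  2  2
 G  0  1  1  1  1  1  2  2  3
 T  0  1  2  2  2  2  2  3  3
 T  0  1  2  2  2  2  2  3  3
 C  0  1  2  3  3  3  3  3  3
 T  0  1  2  3  3  3  3  4  4
 A  0  1  2  3  3  3  3  4  4
 A  0  1  2  3  3  3  3  4  4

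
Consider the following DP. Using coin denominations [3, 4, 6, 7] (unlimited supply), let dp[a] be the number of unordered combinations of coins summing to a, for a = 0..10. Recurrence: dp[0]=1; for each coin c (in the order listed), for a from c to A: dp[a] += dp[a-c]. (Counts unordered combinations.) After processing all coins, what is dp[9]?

2

after  coin     0     1     2     3     4     5     6     7     8     9    10
          3     1     0     0     1     0     0     1     0     0     1     0
          4     1     0     0     1     1     0     1     1     1     1     1
          6     1     0     0     1     1     0     2     1     1     2     2
          7     1     0     0     1     1     0     2     2     1     2     3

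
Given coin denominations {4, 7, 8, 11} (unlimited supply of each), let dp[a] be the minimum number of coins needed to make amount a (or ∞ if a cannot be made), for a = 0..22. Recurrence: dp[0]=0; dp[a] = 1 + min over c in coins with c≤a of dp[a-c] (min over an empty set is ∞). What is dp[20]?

 a  0  1  2  3  4  5  6  7  8  9 10 11 12 13 14 15 16 17 18 19 20 21 22
dp  0  -  -  -  1  -  -  1  1  -  -  1  2  -  2  2  2  -  2  2  3  3  2
(- denotes ∞ / unreachable)

3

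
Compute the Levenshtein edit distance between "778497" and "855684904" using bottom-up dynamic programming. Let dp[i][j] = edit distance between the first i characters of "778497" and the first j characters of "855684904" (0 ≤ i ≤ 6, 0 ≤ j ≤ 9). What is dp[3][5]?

   ''  8  5  5  6  8  4  9  0  4
''  0  1  2  3  4  5  6  7  8  9
 7  1  1  2  3  4  5  6  7  8  9
 7  2  2  2  3  4  5  6  7  8  9
 8  3  2  3  3  4  4  5  6  7  8
 4  4  3  3  4  4  5  4  5  6  7
 9  5  4  4  4  5  5  5  4  5  6
 7  6  5  5  5  5  6  6  5  5  6

4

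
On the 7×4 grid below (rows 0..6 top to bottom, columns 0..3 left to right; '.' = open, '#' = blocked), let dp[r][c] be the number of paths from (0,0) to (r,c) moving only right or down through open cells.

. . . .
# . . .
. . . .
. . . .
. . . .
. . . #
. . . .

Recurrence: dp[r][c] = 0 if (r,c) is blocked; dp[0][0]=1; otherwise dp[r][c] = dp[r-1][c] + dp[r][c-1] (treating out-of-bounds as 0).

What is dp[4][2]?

5

r\c   0   1   2   3
  0   1   1   1   1
  1   0   1   2   3
  2   0   1   3   6
  3   0   1   4  10
  4   0   1   5  15
  5   0   1   6   0
  6   0   1   7   7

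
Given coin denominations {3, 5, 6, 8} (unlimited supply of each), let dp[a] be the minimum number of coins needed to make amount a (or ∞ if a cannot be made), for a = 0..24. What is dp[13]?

 a  0  1  2  3  4  5  6  7  8  9 10 11 12 13 14 15 16 17 18 19 20 21 22 23 24
dp  0  -  -  1  -  1  1  -  1  2  2  2  2  2  2  3  2  3  3  3  3  3  3  4  3
(- denotes ∞ / unreachable)

2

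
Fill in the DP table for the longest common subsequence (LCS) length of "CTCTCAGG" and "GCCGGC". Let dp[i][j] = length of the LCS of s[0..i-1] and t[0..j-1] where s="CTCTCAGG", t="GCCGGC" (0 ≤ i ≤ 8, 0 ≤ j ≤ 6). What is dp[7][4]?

   ''  G  C  C  G  G  C
''  0  0  0  0  0  0  0
 C  0  0  1  1  1  1  1
 T  0  0  1  1  1  1  1
 C  0  0  1  2  2  2  2
 T  0  0  1  2  2  2  2
 C  0  0  1  2  2  2  3
 A  0  0  1  2  2  2  3
 G  0  1  1  2  3  3  3
 G  0  1  1  2  3  4  4

3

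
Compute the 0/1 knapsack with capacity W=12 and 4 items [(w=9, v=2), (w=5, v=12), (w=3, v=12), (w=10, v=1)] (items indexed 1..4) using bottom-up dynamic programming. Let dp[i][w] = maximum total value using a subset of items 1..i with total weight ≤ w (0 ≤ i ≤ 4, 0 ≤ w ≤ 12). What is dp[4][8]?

i\w   0   1   2   3   4   5   6   7   8   9  10  11  12
  0   0   0   0   0   0   0   0   0   0   0   0   0   0
  1   0   0   0   0   0   0   0   0   0   2   2   2   2
  2   0   0   0   0   0  12  12  12  12  12  12  12  12
  3   0   0   0  12  12  12  12  12  24  24  24  24  24
  4   0   0   0  12  12  12  12  12  24  24  24  24  24

24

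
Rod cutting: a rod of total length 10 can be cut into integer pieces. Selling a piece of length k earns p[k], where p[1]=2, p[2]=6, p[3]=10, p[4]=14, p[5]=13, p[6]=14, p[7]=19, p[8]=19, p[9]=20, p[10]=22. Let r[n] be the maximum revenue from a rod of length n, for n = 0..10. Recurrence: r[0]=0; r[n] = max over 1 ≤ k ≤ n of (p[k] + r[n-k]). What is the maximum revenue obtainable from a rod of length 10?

34

   n    0    1    2    3    4    5    6    7    8    9   10
r[n]    0    2    6   10   14   16   20   24   28   30   34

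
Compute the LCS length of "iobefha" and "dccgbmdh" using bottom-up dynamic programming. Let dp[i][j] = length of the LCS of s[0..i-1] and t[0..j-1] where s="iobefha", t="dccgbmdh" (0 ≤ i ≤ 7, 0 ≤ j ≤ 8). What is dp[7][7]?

1

   ''  d  c  c  g  b  m  d  h
''  0  0  0  0  0  0  0  0  0
 i  0  0  0  0  0  0  0  0  0
 o  0  0  0  0  0  0  0  0  0
 b  0  0  0  0  0  1  1  1  1
 e  0  0  0  0  0  1  1  1  1
 f  0  0  0  0  0  1  1  1  1
 h  0  0  0  0  0  1  1  1  2
 a  0  0  0  0  0  1  1  1  2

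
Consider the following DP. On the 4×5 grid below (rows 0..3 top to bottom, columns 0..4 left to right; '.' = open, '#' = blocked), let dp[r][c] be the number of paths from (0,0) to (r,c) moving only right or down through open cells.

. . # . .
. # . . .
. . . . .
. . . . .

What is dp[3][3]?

4

r\c   0   1   2   3   4
  0   1   1   0   0   0
  1   1   0   0   0   0
  2   1   1   1   1   1
  3   1   2   3   4   5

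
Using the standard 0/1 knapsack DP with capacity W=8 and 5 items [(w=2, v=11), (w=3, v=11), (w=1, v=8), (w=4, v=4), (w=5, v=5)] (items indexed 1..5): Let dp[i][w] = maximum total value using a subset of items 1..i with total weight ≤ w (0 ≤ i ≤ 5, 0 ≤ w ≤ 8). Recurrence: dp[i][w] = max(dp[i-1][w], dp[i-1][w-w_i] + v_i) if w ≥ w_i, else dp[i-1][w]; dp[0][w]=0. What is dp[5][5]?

22

i\w   0   1   2   3   4   5   6   7   8
  0   0   0   0   0   0   0   0   0   0
  1   0   0  11  11  11  11  11  11  11
  2   0   0  11  11  11  22  22  22  22
  3   0   8  11  19  19  22  30  30  30
  4   0   8  11  19  19  22  30  30  30
  5   0   8  11  19  19  22  30  30  30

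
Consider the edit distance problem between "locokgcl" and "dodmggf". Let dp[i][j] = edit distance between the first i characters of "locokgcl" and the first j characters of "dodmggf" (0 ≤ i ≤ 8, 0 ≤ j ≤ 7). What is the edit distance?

   ''  d  o  d  m  g  g  f
''  0  1  2  3  4  5  6  7
 l  1  1  2  3  4  5  6  7
 o  2  2  1  2  3  4  5  6
 c  3  3  2  2  3  4  5  6
 o  4  4  3  3  3  4  5  6
 k  5  5  4  4  4  4  5  6
 g  6  6  5  5  5  4  4  5
 c  7  7  6  6  6  5  5  5
 l  8  8  7  7  7  6  6  6

6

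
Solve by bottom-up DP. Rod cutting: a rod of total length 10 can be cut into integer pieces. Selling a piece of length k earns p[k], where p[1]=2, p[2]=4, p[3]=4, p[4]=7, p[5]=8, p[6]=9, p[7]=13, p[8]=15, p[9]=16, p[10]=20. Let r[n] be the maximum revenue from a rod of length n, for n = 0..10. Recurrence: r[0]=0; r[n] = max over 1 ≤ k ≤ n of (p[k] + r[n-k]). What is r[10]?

   n    0    1    2    3    4    5    6    7    8    9   10
r[n]    0    2    4    6    8   10   12   14   16   18   20

20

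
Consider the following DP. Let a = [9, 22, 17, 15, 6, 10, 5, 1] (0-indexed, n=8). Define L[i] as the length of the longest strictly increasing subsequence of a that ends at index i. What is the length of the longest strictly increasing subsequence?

2

   i    0    1    2    3    4    5    6    7
a[i]    9   22   17   15    6   10    5    1
L[i]    1    2    2    2    1    2    1    1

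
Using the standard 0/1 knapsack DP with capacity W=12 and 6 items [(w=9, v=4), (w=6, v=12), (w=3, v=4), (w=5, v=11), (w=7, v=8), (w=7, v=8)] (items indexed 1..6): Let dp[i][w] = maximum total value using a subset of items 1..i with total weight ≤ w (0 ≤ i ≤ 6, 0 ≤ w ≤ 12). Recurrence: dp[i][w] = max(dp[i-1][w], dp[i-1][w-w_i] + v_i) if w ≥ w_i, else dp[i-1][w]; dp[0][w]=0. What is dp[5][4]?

4

i\w   0   1   2   3   4   5   6   7   8   9  10  11  12
  0   0   0   0   0   0   0   0   0   0   0   0   0   0
  1   0   0   0   0   0   0   0   0   0   4   4   4   4
  2   0   0   0   0   0   0  12  12  12  12  12  12  12
  3   0   0   0   4   4   4  12  12  12  16  16  16  16
  4   0   0   0   4   4  11  12  12  15  16  16  23  23
  5   0   0   0   4   4  11  12  12  15  16  16  23  23
  6   0   0   0   4   4  11  12  12  15  16  16  23  23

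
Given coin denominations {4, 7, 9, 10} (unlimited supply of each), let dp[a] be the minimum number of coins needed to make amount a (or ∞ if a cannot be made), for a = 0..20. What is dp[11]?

 a  0  1  2  3  4  5  6  7  8  9 10 11 12 13 14 15 16 17 18 19 20
dp  0  -  -  -  1  -  -  1  2  1  1  2  3  2  2  3  2  2  2  2  2
(- denotes ∞ / unreachable)

2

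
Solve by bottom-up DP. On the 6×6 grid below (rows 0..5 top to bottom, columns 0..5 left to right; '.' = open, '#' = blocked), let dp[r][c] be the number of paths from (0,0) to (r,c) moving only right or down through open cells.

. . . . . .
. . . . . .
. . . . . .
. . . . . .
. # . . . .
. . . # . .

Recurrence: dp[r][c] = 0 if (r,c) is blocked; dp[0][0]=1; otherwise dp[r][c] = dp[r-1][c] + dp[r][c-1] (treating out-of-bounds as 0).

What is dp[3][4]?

r\c   0   1   2   3   4   5
  0   1   1   1   1   1   1
  1   1   2   3   4   5   6
  2   1   3   6  10  15  21
  3   1   4  10  20  35  56
  4   1   0  10  30  65 121
  5   1   1  11   0  65 186

35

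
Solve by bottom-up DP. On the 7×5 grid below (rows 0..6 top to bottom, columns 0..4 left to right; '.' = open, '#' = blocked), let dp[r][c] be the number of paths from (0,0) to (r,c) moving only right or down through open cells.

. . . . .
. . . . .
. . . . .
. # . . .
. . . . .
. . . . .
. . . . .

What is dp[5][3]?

32

r\c   0   1   2   3   4
  0   1   1   1   1   1
  1   1   2   3   4   5
  2   1   3   6  10  15
  3   1   0   6  16  31
  4   1   1   7  23  54
  5   1   2   9  32  86
  6   1   3  12  44 130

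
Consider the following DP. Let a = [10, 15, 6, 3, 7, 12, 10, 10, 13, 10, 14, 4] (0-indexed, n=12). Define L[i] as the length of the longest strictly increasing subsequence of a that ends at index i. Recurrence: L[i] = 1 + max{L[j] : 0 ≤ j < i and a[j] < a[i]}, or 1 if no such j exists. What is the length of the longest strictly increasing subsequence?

   i    0    1    2    3    4    5    6    7    8    9   10   11
a[i]   10   15    6    3    7   12   10   10   13   10   14    4
L[i]    1    2    1    1    2    3    3    3    4    3    5    2

5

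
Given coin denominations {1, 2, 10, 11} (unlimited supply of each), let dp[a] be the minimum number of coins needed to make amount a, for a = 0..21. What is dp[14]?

 a  0  1  2  3  4  5  6  7  8  9 10 11 12 13 14 15 16 17 18 19 20 21
dp  0  1  1  2  2  3  3  4  4  5  1  1  2  2  3  3  4  4  5  5  2  2

3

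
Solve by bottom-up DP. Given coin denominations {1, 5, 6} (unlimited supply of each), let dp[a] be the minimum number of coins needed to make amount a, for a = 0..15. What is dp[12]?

2

 a  0  1  2  3  4  5  6  7  8  9 10 11 12 13 14 15
dp  0  1  2  3  4  1  1  2  3  4  2  2  2  3  4  3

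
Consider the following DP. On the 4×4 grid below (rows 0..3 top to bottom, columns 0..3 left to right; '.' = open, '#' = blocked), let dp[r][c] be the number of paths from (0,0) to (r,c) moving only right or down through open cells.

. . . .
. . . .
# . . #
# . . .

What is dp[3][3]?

7

r\c   0   1   2   3
  0   1   1   1   1
  1   1   2   3   4
  2   0   2   5   0
  3   0   2   7   7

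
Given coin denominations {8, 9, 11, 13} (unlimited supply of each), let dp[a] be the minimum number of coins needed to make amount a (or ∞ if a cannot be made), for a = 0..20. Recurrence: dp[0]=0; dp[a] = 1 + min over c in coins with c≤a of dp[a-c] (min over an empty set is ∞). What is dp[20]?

2

 a  0  1  2  3  4  5  6  7  8  9 10 11 12 13 14 15 16 17 18 19 20
dp  0  -  -  -  -  -  -  -  1  1  -  1  -  1  -  -  2  2  2  2  2
(- denotes ∞ / unreachable)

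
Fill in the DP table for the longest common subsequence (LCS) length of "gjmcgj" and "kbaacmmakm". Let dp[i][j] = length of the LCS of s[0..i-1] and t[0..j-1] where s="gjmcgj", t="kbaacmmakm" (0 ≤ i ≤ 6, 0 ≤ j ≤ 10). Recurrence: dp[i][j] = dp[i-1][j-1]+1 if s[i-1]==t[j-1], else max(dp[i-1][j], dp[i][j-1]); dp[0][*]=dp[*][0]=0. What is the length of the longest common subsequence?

   ''  k  b  a  a  c  m  m  a  k  m
''  0  0  0  0  0  0  0  0  0  0  0
 g  0  0  0  0  0  0  0  0  0  0  0
 j  0  0  0  0  0  0  0  0  0  0  0
 m  0  0  0  0  0  0  1  1  1  1  1
 c  0  0  0  0  0  1  1  1  1  1  1
 g  0  0  0  0  0  1  1  1  1  1  1
 j  0  0  0  0  0  1  1  1  1  1  1

1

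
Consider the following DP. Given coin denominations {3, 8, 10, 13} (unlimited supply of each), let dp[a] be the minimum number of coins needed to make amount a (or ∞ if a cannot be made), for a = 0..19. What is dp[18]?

 a  0  1  2  3  4  5  6  7  8  9 10 11 12 13 14 15 16 17 18 19
dp  0  -  -  1  -  -  2  -  1  3  1  2  4  1  3  5  2  4  2  3
(- denotes ∞ / unreachable)

2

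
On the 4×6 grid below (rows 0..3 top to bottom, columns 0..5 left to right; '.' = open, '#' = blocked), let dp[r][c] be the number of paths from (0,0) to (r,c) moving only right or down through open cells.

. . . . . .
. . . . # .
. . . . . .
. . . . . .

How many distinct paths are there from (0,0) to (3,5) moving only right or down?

41

r\c   0   1   2   3   4   5
  0   1   1   1   1   1   1
  1   1   2   3   4   0   1
  2   1   3   6  10  10  11
  3   1   4  10  20  30  41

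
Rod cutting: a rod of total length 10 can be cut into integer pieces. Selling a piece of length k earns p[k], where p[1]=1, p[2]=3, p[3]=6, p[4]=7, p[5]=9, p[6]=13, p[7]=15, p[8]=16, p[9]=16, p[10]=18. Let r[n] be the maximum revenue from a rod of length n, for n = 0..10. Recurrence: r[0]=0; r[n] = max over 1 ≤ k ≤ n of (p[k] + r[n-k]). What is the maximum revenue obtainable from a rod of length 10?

   n    0    1    2    3    4    5    6    7    8    9   10
r[n]    0    1    3    6    7    9   13   15   16   19   21

21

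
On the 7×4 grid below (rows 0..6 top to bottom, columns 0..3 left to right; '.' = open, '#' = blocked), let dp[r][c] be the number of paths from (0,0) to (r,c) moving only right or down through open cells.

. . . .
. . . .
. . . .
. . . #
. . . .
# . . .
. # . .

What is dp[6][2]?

20

r\c   0   1   2   3
  0   1   1   1   1
  1   1   2   3   4
  2   1   3   6  10
  3   1   4  10   0
  4   1   5  15  15
  5   0   5  20  35
  6   0   0  20  55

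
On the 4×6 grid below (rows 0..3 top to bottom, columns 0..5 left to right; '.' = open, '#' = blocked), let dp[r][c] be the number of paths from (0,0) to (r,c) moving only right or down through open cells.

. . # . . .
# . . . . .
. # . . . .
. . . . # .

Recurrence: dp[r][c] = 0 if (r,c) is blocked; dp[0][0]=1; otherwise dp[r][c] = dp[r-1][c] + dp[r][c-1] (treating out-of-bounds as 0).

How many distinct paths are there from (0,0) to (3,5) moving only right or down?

4

r\c   0   1   2   3   4   5
  0   1   1   0   0   0   0
  1   0   1   1   1   1   1
  2   0   0   1   2   3   4
  3   0   0   1   3   0   4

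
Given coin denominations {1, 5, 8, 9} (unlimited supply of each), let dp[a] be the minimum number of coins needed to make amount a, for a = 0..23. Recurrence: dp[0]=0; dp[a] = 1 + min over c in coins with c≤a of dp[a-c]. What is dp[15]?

 a  0  1  2  3  4  5  6  7  8  9 10 11 12 13 14 15 16 17 18 19 20 21 22 23
dp  0  1  2  3  4  1  2  3  1  1  2  3  4  2  2  3  2  2  2  3  4  3  3  3

3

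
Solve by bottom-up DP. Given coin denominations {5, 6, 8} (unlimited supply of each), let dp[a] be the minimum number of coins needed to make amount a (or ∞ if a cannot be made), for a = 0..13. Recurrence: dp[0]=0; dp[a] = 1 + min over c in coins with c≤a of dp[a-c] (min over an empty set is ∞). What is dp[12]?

 a  0  1  2  3  4  5  6  7  8  9 10 11 12 13
dp  0  -  -  -  -  1  1  -  1  -  2  2  2  2
(- denotes ∞ / unreachable)

2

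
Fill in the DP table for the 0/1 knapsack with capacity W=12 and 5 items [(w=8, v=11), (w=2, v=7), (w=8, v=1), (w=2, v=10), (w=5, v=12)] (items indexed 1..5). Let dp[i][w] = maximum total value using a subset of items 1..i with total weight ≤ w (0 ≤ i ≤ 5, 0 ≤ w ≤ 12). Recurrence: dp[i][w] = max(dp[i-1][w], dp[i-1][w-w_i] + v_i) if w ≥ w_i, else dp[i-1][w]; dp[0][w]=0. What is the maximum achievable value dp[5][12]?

i\w   0   1   2   3   4   5   6   7   8   9  10  11  12
  0   0   0   0   0   0   0   0   0   0   0   0   0   0
  1   0   0   0   0   0   0   0   0  11  11  11  11  11
  2   0   0   7   7   7   7   7   7  11  11  18  18  18
  3   0   0   7   7   7   7   7   7  11  11  18  18  18
  4   0   0  10  10  17  17  17  17  17  17  21  21  28
  5   0   0  10  10  17  17  17  22  22  29  29  29  29

29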